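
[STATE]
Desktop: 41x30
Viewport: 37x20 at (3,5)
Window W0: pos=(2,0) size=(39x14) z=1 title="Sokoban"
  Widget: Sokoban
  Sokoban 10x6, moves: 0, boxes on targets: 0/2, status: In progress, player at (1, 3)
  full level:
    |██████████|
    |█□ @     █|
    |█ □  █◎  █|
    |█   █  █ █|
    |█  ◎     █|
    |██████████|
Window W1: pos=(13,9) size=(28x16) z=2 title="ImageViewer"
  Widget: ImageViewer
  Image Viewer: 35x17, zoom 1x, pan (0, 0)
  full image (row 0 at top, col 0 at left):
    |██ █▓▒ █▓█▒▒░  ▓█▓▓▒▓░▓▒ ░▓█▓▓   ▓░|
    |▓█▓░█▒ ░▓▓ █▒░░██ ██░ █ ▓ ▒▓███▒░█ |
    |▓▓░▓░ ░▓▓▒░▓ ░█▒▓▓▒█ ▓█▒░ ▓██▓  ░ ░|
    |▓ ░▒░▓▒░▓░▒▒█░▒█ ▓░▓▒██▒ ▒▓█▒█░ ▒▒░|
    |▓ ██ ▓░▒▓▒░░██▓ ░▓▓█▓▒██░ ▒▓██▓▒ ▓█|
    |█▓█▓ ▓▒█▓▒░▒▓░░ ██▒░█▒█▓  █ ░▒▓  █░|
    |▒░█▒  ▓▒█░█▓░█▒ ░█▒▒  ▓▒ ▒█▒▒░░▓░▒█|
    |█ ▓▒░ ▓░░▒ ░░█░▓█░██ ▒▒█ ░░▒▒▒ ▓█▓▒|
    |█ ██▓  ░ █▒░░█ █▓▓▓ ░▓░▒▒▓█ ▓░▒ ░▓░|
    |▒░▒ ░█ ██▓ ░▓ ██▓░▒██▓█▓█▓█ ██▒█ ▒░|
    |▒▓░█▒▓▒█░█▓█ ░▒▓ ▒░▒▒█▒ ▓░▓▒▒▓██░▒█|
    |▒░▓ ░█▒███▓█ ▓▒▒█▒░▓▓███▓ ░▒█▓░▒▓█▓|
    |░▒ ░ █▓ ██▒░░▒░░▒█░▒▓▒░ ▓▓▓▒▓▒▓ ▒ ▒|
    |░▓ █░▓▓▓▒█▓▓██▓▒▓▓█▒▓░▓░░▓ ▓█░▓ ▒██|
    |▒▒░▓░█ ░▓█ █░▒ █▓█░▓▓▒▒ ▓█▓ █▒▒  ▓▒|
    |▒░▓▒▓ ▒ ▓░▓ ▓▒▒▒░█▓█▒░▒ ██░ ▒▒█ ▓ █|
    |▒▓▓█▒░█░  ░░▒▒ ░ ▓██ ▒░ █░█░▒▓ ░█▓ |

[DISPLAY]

█ □  █◎  █                           
█   █  █ █                           
█  ◎     █                           
██████████                           
Moves: 0  ┏━━━━━━━━━━━━━━━━━━━━━━━━━━
          ┃ ImageViewer              
          ┠──────────────────────────
          ┃██ █▓▒ █▓█▒▒░  ▓█▓▓▒▓░▓▒ ░
━━━━━━━━━━┃▓█▓░█▒ ░▓▓ █▒░░██ ██░ █ ▓ 
          ┃▓▓░▓░ ░▓▓▒░▓ ░█▒▓▓▒█ ▓█▒░ 
          ┃▓ ░▒░▓▒░▓░▒▒█░▒█ ▓░▓▒██▒ ▒
          ┃▓ ██ ▓░▒▓▒░░██▓ ░▓▓█▓▒██░ 
          ┃█▓█▓ ▓▒█▓▒░▒▓░░ ██▒░█▒█▓  
          ┃▒░█▒  ▓▒█░█▓░█▒ ░█▒▒  ▓▒ ▒
          ┃█ ▓▒░ ▓░░▒ ░░█░▓█░██ ▒▒█ ░
          ┃█ ██▓  ░ █▒░░█ █▓▓▓ ░▓░▒▒▓
          ┃▒░▒ ░█ ██▓ ░▓ ██▓░▒██▓█▓█▓
          ┃▒▓░█▒▓▒█░█▓█ ░▒▓ ▒░▒▒█▒ ▓░
          ┃▒░▓ ░█▒███▓█ ▓▒▒█▒░▓▓███▓ 
          ┗━━━━━━━━━━━━━━━━━━━━━━━━━━


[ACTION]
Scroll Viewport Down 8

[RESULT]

          ┃ ImageViewer              
          ┠──────────────────────────
          ┃██ █▓▒ █▓█▒▒░  ▓█▓▓▒▓░▓▒ ░
━━━━━━━━━━┃▓█▓░█▒ ░▓▓ █▒░░██ ██░ █ ▓ 
          ┃▓▓░▓░ ░▓▓▒░▓ ░█▒▓▓▒█ ▓█▒░ 
          ┃▓ ░▒░▓▒░▓░▒▒█░▒█ ▓░▓▒██▒ ▒
          ┃▓ ██ ▓░▒▓▒░░██▓ ░▓▓█▓▒██░ 
          ┃█▓█▓ ▓▒█▓▒░▒▓░░ ██▒░█▒█▓  
          ┃▒░█▒  ▓▒█░█▓░█▒ ░█▒▒  ▓▒ ▒
          ┃█ ▓▒░ ▓░░▒ ░░█░▓█░██ ▒▒█ ░
          ┃█ ██▓  ░ █▒░░█ █▓▓▓ ░▓░▒▒▓
          ┃▒░▒ ░█ ██▓ ░▓ ██▓░▒██▓█▓█▓
          ┃▒▓░█▒▓▒█░█▓█ ░▒▓ ▒░▒▒█▒ ▓░
          ┃▒░▓ ░█▒███▓█ ▓▒▒█▒░▓▓███▓ 
          ┗━━━━━━━━━━━━━━━━━━━━━━━━━━
                                     
                                     
                                     
                                     
                                     


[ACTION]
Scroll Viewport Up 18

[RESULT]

━━━━━━━━━━━━━━━━━━━━━━━━━━━━━━━━━━━━━
 Sokoban                             
─────────────────────────────────────
██████████                           
█□ @     █                           
█ □  █◎  █                           
█   █  █ █                           
█  ◎     █                           
██████████                           
Moves: 0  ┏━━━━━━━━━━━━━━━━━━━━━━━━━━
          ┃ ImageViewer              
          ┠──────────────────────────
          ┃██ █▓▒ █▓█▒▒░  ▓█▓▓▒▓░▓▒ ░
━━━━━━━━━━┃▓█▓░█▒ ░▓▓ █▒░░██ ██░ █ ▓ 
          ┃▓▓░▓░ ░▓▓▒░▓ ░█▒▓▓▒█ ▓█▒░ 
          ┃▓ ░▒░▓▒░▓░▒▒█░▒█ ▓░▓▒██▒ ▒
          ┃▓ ██ ▓░▒▓▒░░██▓ ░▓▓█▓▒██░ 
          ┃█▓█▓ ▓▒█▓▒░▒▓░░ ██▒░█▒█▓  
          ┃▒░█▒  ▓▒█░█▓░█▒ ░█▒▒  ▓▒ ▒
          ┃█ ▓▒░ ▓░░▒ ░░█░▓█░██ ▒▒█ ░


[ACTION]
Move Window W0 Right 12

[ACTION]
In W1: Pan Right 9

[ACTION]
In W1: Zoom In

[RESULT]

━━━━━━━━━━━━━━━━━━━━━━━━━━━━━━━━━━━━━
 Sokoban                             
─────────────────────────────────────
██████████                           
█□ @     █                           
█ □  █◎  █                           
█   █  █ █                           
█  ◎     █                           
██████████                           
Moves: 0  ┏━━━━━━━━━━━━━━━━━━━━━━━━━━
          ┃ ImageViewer              
          ┠──────────────────────────
          ┃▓▒▒  ██▓▓██▒▒▒▒░░    ▓▓██▓
━━━━━━━━━━┃▓▒▒  ██▓▓██▒▒▒▒░░    ▓▓██▓
          ┃█▒▒  ░░▓▓▓▓  ██▒▒░░░░████ 
          ┃█▒▒  ░░▓▓▓▓  ██▒▒░░░░████ 
          ┃░  ░░▓▓▓▓▒▒░░▓▓  ░░██▒▒▓▓▓
          ┃░  ░░▓▓▓▓▒▒░░▓▓  ░░██▒▒▓▓▓
          ┃░▓▓▒▒░░▓▓░░▒▒▒▒██░░▒▒██  ▓
          ┃░▓▓▒▒░░▓▓░░▒▒▒▒██░░▒▒██  ▓


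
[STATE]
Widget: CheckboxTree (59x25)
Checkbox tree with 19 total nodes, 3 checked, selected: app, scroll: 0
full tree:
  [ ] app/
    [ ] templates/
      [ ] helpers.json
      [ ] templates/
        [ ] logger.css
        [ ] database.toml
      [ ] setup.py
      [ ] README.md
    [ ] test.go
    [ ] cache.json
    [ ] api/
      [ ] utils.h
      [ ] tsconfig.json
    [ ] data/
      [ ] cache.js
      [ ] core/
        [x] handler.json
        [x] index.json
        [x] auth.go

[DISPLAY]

>[-] app/                                                  
   [ ] templates/                                          
     [ ] helpers.json                                      
     [ ] templates/                                        
       [ ] logger.css                                      
       [ ] database.toml                                   
     [ ] setup.py                                          
     [ ] README.md                                         
   [ ] test.go                                             
   [ ] cache.json                                          
   [ ] api/                                                
     [ ] utils.h                                           
     [ ] tsconfig.json                                     
   [-] data/                                               
     [ ] cache.js                                          
     [x] core/                                             
       [x] handler.json                                    
       [x] index.json                                      
       [x] auth.go                                         
                                                           
                                                           
                                                           
                                                           
                                                           
                                                           


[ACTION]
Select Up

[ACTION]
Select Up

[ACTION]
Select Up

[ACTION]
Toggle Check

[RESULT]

>[x] app/                                                  
   [x] templates/                                          
     [x] helpers.json                                      
     [x] templates/                                        
       [x] logger.css                                      
       [x] database.toml                                   
     [x] setup.py                                          
     [x] README.md                                         
   [x] test.go                                             
   [x] cache.json                                          
   [x] api/                                                
     [x] utils.h                                           
     [x] tsconfig.json                                     
   [x] data/                                               
     [x] cache.js                                          
     [x] core/                                             
       [x] handler.json                                    
       [x] index.json                                      
       [x] auth.go                                         
                                                           
                                                           
                                                           
                                                           
                                                           
                                                           


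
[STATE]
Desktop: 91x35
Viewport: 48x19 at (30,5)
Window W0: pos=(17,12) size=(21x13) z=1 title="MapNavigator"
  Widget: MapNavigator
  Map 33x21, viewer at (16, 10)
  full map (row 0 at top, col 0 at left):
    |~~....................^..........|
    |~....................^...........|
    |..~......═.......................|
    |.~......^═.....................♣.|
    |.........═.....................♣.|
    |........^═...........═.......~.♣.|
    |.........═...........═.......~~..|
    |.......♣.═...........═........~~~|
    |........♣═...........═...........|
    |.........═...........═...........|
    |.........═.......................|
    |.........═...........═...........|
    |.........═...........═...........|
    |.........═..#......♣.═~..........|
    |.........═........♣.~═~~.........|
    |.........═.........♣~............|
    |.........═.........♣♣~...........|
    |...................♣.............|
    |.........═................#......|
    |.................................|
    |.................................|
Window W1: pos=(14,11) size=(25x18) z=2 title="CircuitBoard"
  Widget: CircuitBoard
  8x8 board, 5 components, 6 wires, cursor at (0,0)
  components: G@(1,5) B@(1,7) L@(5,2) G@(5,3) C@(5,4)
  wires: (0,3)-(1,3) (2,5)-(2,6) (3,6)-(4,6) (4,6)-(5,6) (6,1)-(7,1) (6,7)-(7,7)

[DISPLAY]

                                                
                                                
                                                
                                                
                                                
                                                
━━━━━━━━┓                                       
        ┃                                       
────────┨                                       
6 7     ┃                                       
 ·      ┃                                       
 │      ┃                                       
 ·      ┃                                       
        ┃                                       
        ┃                                       
        ┃                                       
        ┃                                       
        ┃                                       
        ┃                                       


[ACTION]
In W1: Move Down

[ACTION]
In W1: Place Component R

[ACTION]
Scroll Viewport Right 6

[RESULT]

                                                
                                                
                                                
                                                
                                                
                                                
━━┓                                             
  ┃                                             
──┨                                             
  ┃                                             
  ┃                                             
  ┃                                             
  ┃                                             
  ┃                                             
  ┃                                             
  ┃                                             
  ┃                                             
  ┃                                             
  ┃                                             


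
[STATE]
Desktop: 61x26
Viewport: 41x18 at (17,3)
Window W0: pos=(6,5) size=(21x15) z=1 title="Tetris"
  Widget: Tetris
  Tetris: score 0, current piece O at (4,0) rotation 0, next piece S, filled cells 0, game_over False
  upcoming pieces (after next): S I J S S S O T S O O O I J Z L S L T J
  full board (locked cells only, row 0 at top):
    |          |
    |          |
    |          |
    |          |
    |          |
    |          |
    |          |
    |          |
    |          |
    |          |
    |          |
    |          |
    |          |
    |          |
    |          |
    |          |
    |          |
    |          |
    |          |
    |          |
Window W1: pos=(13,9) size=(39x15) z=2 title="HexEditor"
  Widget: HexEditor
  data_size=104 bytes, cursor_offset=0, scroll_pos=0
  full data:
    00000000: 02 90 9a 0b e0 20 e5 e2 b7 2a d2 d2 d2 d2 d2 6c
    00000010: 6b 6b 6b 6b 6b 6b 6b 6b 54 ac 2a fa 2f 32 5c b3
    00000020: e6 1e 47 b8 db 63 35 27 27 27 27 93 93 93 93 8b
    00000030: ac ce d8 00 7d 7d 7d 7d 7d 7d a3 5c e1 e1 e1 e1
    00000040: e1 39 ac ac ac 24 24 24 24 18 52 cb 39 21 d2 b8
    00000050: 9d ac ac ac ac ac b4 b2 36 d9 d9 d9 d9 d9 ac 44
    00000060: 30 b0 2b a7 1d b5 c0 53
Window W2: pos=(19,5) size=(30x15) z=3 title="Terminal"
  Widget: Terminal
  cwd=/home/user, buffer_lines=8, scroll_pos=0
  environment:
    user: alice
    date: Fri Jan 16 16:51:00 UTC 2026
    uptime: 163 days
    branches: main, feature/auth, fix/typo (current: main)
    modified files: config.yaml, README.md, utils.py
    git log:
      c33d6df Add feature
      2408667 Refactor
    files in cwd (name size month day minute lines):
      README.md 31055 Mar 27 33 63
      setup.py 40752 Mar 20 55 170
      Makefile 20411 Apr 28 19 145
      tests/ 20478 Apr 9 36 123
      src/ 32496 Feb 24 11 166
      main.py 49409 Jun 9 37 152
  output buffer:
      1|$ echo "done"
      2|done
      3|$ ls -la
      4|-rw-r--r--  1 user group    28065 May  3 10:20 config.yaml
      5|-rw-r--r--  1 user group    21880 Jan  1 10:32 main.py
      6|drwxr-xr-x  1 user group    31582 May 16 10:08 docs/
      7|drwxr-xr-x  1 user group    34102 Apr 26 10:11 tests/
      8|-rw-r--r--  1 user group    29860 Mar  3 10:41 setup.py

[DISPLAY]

                                         
                                         
━━┏━━━━━━━━━━━━━━━━━━━━━━━━━━━━┓         
  ┃ Terminal                   ┃         
──┠────────────────────────────┨         
│N┃$ echo "done"               ┃         
━━┃done                        ┃━━┓      
xE┃$ ls -la                    ┃  ┃      
──┃-rw-r--r--  1 user group    ┃──┨      
00┃-rw-r--r--  1 user group    ┃b7┃      
00┃drwxr-xr-x  1 user group    ┃54┃      
00┃drwxr-xr-x  1 user group    ┃27┃      
00┃-rw-r--r--  1 user group    ┃7d┃      
00┃$ █                         ┃24┃      
00┃                            ┃36┃      
00┃                            ┃  ┃      
  ┗━━━━━━━━━━━━━━━━━━━━━━━━━━━━┛  ┃      
                                  ┃      


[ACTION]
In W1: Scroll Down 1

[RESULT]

                                         
                                         
━━┏━━━━━━━━━━━━━━━━━━━━━━━━━━━━┓         
  ┃ Terminal                   ┃         
──┠────────────────────────────┨         
│N┃$ echo "done"               ┃         
━━┃done                        ┃━━┓      
xE┃$ ls -la                    ┃  ┃      
──┃-rw-r--r--  1 user group    ┃──┨      
00┃-rw-r--r--  1 user group    ┃54┃      
00┃drwxr-xr-x  1 user group    ┃27┃      
00┃drwxr-xr-x  1 user group    ┃7d┃      
00┃-rw-r--r--  1 user group    ┃24┃      
00┃$ █                         ┃36┃      
00┃                            ┃  ┃      
  ┃                            ┃  ┃      
  ┗━━━━━━━━━━━━━━━━━━━━━━━━━━━━┛  ┃      
                                  ┃      


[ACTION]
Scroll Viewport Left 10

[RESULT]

                                         
                                         
━━━━━━━━━━━━┏━━━━━━━━━━━━━━━━━━━━━━━━━━━━
 Tetris     ┃ Terminal                   
────────────┠────────────────────────────
          │N┃$ echo "done"               
      ┏━━━━━┃done                        
      ┃ HexE┃$ ls -la                    
      ┠─────┃-rw-r--r--  1 user group    
      ┃00000┃-rw-r--r--  1 user group    
      ┃00000┃drwxr-xr-x  1 user group    
      ┃00000┃drwxr-xr-x  1 user group    
      ┃00000┃-rw-r--r--  1 user group    
      ┃00000┃$ █                         
      ┃00000┃                            
      ┃     ┃                            
━━━━━━┃     ┗━━━━━━━━━━━━━━━━━━━━━━━━━━━━
      ┃                                  


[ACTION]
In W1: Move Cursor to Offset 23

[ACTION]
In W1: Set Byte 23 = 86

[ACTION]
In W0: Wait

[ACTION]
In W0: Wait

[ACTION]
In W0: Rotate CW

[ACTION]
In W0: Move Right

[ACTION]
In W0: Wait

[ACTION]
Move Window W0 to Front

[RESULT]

                                         
                                         
━━━━━━━━━━━━━━━━━━━┓━━━━━━━━━━━━━━━━━━━━━
 Tetris            ┃al                   
───────────────────┨─────────────────────
          │Next:   ┃"done"               
          │ ░░     ┃                     
          │░░      ┃a                    
          │        ┃r--  1 user group    
          │        ┃r--  1 user group    
          │        ┃r-x  1 user group    
          │Score:  ┃r-x  1 user group    
          │0       ┃r--  1 user group    
          │        ┃                     
          │        ┃                     
          │        ┃                     
━━━━━━━━━━━━━━━━━━━┛━━━━━━━━━━━━━━━━━━━━━
      ┃                                  


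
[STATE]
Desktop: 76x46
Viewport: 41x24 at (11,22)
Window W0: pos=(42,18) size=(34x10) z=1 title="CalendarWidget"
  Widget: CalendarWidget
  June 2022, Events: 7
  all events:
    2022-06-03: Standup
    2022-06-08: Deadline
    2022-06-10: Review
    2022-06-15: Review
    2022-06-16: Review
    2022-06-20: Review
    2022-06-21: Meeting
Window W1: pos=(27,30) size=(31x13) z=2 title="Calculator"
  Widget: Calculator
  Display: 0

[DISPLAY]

                               ┃Mo Tu We 
                               ┃       1 
                               ┃ 6  7  8*
                               ┃13 14 15*
                               ┃20* 21* 2
                               ┗━━━━━━━━━
                                         
                                         
                ┏━━━━━━━━━━━━━━━━━━━━━━━━
                ┃ Calculator             
                ┠────────────────────────
                ┃                        
                ┃┌───┬───┬───┬───┐       
                ┃│ 7 │ 8 │ 9 │ ÷ │       
                ┃├───┼───┼───┼───┤       
                ┃│ 4 │ 5 │ 6 │ × │       
                ┃├───┼───┼───┼───┤       
                ┃│ 1 │ 2 │ 3 │ - │       
                ┃├───┼───┼───┼───┤       
                ┃│ 0 │ . │ = │ + │       
                ┗━━━━━━━━━━━━━━━━━━━━━━━━
                                         
                                         
                                         


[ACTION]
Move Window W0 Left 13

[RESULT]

                  ┃Mo Tu We Th Fr Sa Su  
                  ┃       1  2  3*  4  5 
                  ┃ 6  7  8*  9 10* 11 12
                  ┃13 14 15* 16* 17 18 19
                  ┃20* 21* 22 23 24 25 26
                  ┗━━━━━━━━━━━━━━━━━━━━━━
                                         
                                         
                ┏━━━━━━━━━━━━━━━━━━━━━━━━
                ┃ Calculator             
                ┠────────────────────────
                ┃                        
                ┃┌───┬───┬───┬───┐       
                ┃│ 7 │ 8 │ 9 │ ÷ │       
                ┃├───┼───┼───┼───┤       
                ┃│ 4 │ 5 │ 6 │ × │       
                ┃├───┼───┼───┼───┤       
                ┃│ 1 │ 2 │ 3 │ - │       
                ┃├───┼───┼───┼───┤       
                ┃│ 0 │ . │ = │ + │       
                ┗━━━━━━━━━━━━━━━━━━━━━━━━
                                         
                                         
                                         


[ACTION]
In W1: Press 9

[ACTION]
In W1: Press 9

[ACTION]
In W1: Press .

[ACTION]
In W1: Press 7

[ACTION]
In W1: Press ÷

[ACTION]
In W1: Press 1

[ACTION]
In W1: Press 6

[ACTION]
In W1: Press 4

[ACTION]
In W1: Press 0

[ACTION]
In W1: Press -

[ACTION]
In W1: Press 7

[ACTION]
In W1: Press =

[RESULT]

                  ┃Mo Tu We Th Fr Sa Su  
                  ┃       1  2  3*  4  5 
                  ┃ 6  7  8*  9 10* 11 12
                  ┃13 14 15* 16* 17 18 19
                  ┃20* 21* 22 23 24 25 26
                  ┗━━━━━━━━━━━━━━━━━━━━━━
                                         
                                         
                ┏━━━━━━━━━━━━━━━━━━━━━━━━
                ┃ Calculator             
                ┠────────────────────────
                ┃                 -6.9392
                ┃┌───┬───┬───┬───┐       
                ┃│ 7 │ 8 │ 9 │ ÷ │       
                ┃├───┼───┼───┼───┤       
                ┃│ 4 │ 5 │ 6 │ × │       
                ┃├───┼───┼───┼───┤       
                ┃│ 1 │ 2 │ 3 │ - │       
                ┃├───┼───┼───┼───┤       
                ┃│ 0 │ . │ = │ + │       
                ┗━━━━━━━━━━━━━━━━━━━━━━━━
                                         
                                         
                                         


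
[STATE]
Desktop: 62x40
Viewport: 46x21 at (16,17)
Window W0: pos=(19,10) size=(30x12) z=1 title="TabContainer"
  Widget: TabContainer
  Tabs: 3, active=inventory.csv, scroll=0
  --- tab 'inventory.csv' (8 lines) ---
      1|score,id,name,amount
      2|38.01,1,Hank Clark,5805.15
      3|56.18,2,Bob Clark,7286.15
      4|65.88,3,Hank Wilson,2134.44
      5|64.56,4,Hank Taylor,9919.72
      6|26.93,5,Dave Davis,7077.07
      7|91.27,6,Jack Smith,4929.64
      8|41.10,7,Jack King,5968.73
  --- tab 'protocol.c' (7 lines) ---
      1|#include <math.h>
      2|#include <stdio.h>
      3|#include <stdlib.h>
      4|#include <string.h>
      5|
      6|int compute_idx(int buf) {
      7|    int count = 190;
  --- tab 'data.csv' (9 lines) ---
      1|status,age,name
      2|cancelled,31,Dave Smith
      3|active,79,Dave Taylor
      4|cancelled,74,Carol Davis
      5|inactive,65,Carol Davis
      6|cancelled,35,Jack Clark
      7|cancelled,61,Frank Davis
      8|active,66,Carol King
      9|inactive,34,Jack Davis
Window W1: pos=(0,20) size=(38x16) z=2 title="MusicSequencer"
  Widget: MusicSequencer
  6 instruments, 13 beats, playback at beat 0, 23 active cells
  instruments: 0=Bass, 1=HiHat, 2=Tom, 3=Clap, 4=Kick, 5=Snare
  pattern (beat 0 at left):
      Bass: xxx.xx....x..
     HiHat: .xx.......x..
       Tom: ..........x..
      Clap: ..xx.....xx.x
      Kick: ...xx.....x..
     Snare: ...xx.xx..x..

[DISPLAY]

   ┃56.18,2,Bob Clark,7286.15   ┃             
   ┃65.88,3,Hank Wilson,2134.44 ┃             
   ┃64.56,4,Hank Taylor,9919.72 ┃             
━━━━━━━━━━━━━━━━━━━━━┓,7077.07  ┃             
                     ┃━━━━━━━━━━┛             
─────────────────────┨                        
9012                 ┃                        
·█··                 ┃                        
·█··                 ┃                        
·█··                 ┃                        
██·█                 ┃                        
·█··                 ┃                        
·█··                 ┃                        
                     ┃                        
                     ┃                        
                     ┃                        
                     ┃                        
                     ┃                        
━━━━━━━━━━━━━━━━━━━━━┛                        
                                              
                                              


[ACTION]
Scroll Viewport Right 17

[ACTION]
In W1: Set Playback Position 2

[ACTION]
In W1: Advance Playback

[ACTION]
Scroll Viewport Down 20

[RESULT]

   ┃64.56,4,Hank Taylor,9919.72 ┃             
━━━━━━━━━━━━━━━━━━━━━┓,7077.07  ┃             
                     ┃━━━━━━━━━━┛             
─────────────────────┨                        
9012                 ┃                        
·█··                 ┃                        
·█··                 ┃                        
·█··                 ┃                        
██·█                 ┃                        
·█··                 ┃                        
·█··                 ┃                        
                     ┃                        
                     ┃                        
                     ┃                        
                     ┃                        
                     ┃                        
━━━━━━━━━━━━━━━━━━━━━┛                        
                                              
                                              
                                              
                                              


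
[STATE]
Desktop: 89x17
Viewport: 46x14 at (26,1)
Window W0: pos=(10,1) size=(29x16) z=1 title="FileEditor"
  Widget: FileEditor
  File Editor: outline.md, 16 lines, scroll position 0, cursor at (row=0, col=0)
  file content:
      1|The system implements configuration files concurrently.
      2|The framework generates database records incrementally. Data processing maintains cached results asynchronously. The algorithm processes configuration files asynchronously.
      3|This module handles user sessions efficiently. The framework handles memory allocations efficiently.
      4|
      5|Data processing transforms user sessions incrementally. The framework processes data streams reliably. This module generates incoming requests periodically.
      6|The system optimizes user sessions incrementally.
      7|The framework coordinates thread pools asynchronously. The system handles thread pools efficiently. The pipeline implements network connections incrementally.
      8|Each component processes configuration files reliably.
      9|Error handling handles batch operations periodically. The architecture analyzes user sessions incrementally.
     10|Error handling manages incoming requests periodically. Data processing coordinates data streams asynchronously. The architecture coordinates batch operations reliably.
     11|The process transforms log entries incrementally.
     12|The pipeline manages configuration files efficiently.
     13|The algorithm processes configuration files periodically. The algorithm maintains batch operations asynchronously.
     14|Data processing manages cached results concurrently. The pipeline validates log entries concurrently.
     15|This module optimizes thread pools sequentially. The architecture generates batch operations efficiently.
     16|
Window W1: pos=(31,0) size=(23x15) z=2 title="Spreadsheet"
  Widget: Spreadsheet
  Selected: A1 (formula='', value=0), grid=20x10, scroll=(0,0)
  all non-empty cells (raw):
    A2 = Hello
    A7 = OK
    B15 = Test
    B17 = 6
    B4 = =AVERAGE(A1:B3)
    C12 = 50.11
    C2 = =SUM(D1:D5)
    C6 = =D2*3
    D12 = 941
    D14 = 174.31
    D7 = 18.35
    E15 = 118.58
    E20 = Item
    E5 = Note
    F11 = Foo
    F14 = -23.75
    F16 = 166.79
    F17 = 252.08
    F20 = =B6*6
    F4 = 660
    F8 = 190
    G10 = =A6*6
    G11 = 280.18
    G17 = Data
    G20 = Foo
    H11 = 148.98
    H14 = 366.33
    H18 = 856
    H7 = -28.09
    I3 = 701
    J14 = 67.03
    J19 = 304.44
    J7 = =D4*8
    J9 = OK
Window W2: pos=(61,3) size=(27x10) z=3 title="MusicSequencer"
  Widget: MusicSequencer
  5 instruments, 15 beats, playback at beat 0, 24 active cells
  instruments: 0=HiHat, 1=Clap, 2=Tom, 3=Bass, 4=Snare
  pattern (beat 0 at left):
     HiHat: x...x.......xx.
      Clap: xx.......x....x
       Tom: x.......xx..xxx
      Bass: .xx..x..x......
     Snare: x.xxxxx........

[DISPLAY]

━━━━━┃ Spreadsheet         ┃                  
     ┠─────────────────────┨                  
─────┃A1:                  ┃       ┏━━━━━━━━━━
ement┃       A       B     ┃       ┃ MusicSequ
enera┃---------------------┃       ┠──────────
dles ┃  1      [0]       0 ┃       ┃      ▼123
     ┃  2 Hello          0 ┃       ┃ HiHat█···
 tran┃  3        0       0 ┃       ┃  Clap██··
mizes┃  4        0       0 ┃       ┃   Tom█···
oordi┃  5        0       0 ┃       ┃  Bass·██·
proce┃  6        0       0 ┃       ┃ Snare█·██
handl┃  7 OK             0 ┃       ┗━━━━━━━━━━
manag┃  8        0       0 ┃                  
nsfor┗━━━━━━━━━━━━━━━━━━━━━┛                  


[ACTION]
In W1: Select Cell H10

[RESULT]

━━━━━┃ Spreadsheet         ┃                  
     ┠─────────────────────┨                  
─────┃H10:                 ┃       ┏━━━━━━━━━━
ement┃       A       B     ┃       ┃ MusicSequ
enera┃---------------------┃       ┠──────────
dles ┃  1        0       0 ┃       ┃      ▼123
     ┃  2 Hello          0 ┃       ┃ HiHat█···
 tran┃  3        0       0 ┃       ┃  Clap██··
mizes┃  4        0       0 ┃       ┃   Tom█···
oordi┃  5        0       0 ┃       ┃  Bass·██·
proce┃  6        0       0 ┃       ┃ Snare█·██
handl┃  7 OK             0 ┃       ┗━━━━━━━━━━
manag┃  8        0       0 ┃                  
nsfor┗━━━━━━━━━━━━━━━━━━━━━┛                  


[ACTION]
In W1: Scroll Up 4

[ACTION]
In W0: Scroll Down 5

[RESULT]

━━━━━┃ Spreadsheet         ┃                  
     ┠─────────────────────┨                  
─────┃H10:                 ┃       ┏━━━━━━━━━━
 tran┃       A       B     ┃       ┃ MusicSequ
mizes┃---------------------┃       ┠──────────
oordi┃  1        0       0 ┃       ┃      ▼123
proce┃  2 Hello          0 ┃       ┃ HiHat█···
handl┃  3        0       0 ┃       ┃  Clap██··
manag┃  4        0       0 ┃       ┃   Tom█···
nsfor┃  5        0       0 ┃       ┃  Bass·██·
nages┃  6        0       0 ┃       ┃ Snare█·██
roces┃  7 OK             0 ┃       ┗━━━━━━━━━━
 mana┃  8        0       0 ┃                  
imize┗━━━━━━━━━━━━━━━━━━━━━┛                  


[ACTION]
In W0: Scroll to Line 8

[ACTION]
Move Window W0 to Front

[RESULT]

━━━━━━━━━━━━┓sheet         ┃                  
            ┃──────────────┨                  
────────────┨              ┃       ┏━━━━━━━━━━
 transforms▲┃A       B     ┃       ┃ MusicSequ
mizes user ░┃--------------┃       ┠──────────
oordinates ░┃    0       0 ┃       ┃      ▼123
processes c░┃lo          0 ┃       ┃ HiHat█···
handles bat░┃    0       0 ┃       ┃  Clap██··
manages inc░┃    0       0 ┃       ┃   Tom█···
nsforms log░┃    0       0 ┃       ┃  Bass·██·
nages confi░┃    0       0 ┃       ┃ Snare█·██
rocesses co░┃            0 ┃       ┗━━━━━━━━━━
 manages ca░┃    0       0 ┃                  
imizes thre█┃━━━━━━━━━━━━━━┛                  


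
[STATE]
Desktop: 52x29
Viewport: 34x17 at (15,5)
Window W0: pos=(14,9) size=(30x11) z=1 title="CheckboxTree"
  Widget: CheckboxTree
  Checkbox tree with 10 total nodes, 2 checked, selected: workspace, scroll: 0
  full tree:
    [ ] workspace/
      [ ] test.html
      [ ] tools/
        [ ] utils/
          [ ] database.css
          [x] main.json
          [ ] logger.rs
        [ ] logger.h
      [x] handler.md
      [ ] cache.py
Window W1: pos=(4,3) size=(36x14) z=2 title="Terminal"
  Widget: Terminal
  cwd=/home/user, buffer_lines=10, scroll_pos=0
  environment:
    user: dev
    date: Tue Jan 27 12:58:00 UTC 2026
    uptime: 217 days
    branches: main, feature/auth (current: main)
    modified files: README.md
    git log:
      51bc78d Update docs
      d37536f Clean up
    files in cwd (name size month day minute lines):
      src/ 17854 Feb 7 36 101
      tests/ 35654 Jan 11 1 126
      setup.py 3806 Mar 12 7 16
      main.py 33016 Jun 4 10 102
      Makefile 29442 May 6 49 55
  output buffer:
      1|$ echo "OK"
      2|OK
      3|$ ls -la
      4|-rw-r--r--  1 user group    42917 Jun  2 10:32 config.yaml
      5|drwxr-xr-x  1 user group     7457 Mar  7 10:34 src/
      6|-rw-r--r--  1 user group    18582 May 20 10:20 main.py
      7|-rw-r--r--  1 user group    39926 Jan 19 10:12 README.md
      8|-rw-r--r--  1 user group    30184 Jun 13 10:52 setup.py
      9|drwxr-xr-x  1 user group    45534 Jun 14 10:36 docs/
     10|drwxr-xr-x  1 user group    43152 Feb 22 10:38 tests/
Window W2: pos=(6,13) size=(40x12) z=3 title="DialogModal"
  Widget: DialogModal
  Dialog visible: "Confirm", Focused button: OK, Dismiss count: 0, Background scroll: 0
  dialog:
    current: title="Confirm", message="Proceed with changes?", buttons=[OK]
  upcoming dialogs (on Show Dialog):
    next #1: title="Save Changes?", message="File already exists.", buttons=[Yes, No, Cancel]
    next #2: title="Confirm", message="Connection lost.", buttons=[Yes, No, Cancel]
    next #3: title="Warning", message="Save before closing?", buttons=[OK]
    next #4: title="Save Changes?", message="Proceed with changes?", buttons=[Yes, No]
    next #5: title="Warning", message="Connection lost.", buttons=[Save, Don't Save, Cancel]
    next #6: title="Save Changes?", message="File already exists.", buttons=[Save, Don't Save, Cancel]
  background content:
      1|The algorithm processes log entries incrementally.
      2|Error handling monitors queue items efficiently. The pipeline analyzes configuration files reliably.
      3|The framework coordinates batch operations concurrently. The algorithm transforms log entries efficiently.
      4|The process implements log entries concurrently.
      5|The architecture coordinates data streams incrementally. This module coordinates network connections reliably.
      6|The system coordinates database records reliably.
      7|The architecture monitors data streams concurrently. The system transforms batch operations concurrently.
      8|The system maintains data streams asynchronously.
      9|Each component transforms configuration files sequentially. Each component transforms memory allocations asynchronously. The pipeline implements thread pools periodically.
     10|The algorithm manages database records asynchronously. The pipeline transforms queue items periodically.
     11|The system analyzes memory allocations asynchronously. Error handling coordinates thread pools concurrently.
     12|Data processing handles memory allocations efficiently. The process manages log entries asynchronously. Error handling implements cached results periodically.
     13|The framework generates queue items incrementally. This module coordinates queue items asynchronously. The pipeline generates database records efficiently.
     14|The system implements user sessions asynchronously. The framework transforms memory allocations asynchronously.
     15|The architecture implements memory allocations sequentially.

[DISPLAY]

────────────────────────┨         
"                       ┃         
                        ┃         
                        ┃         
  1 user group    42917 ┃━━━┓     
  1 user group     7457 ┃   ┃     
  1 user group    18582 ┃───┨     
  1 user group    39926 ┃   ┃     
━━━━━━━━━━━━━━━━━━━━━━━━━━━━━━┓   
odal                          ┃   
──────────────────────────────┨   
rithm processes log entries in┃   
──────────────────────┐tems ef┃   
       Confirm        │ operat┃   
Proceed with changes? │ies con┃   
         [OK]         │ta stre┃   
──────────────────────┘ record┃   


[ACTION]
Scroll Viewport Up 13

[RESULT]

                                  
                                  
                                  
━━━━━━━━━━━━━━━━━━━━━━━━┓         
                        ┃         
────────────────────────┨         
"                       ┃         
                        ┃         
                        ┃         
  1 user group    42917 ┃━━━┓     
  1 user group     7457 ┃   ┃     
  1 user group    18582 ┃───┨     
  1 user group    39926 ┃   ┃     
━━━━━━━━━━━━━━━━━━━━━━━━━━━━━━┓   
odal                          ┃   
──────────────────────────────┨   
rithm processes log entries in┃   


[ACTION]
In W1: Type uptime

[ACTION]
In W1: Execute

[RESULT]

                                  
                                  
                                  
━━━━━━━━━━━━━━━━━━━━━━━━┓         
                        ┃         
────────────────────────┨         
  1 user group    42917 ┃         
  1 user group     7457 ┃         
  1 user group    18582 ┃         
  1 user group    39926 ┃━━━┓     
  1 user group    30184 ┃   ┃     
  1 user group    45534 ┃───┨     
  1 user group    43152 ┃   ┃     
━━━━━━━━━━━━━━━━━━━━━━━━━━━━━━┓   
odal                          ┃   
──────────────────────────────┨   
rithm processes log entries in┃   


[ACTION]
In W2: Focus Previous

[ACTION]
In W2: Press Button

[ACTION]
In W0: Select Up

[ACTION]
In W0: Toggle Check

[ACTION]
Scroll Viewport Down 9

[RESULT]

  1 user group    39926 ┃━━━┓     
  1 user group    30184 ┃   ┃     
  1 user group    45534 ┃───┨     
  1 user group    43152 ┃   ┃     
━━━━━━━━━━━━━━━━━━━━━━━━━━━━━━┓   
odal                          ┃   
──────────────────────────────┨   
rithm processes log entries in┃   
ndling monitors queue items ef┃   
ework coordinates batch operat┃   
ess implements log entries con┃   
itecture coordinates data stre┃   
em coordinates database record┃   
itecture monitors data streams┃   
em maintains data streams asyn┃   
━━━━━━━━━━━━━━━━━━━━━━━━━━━━━━┛   
                                  
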